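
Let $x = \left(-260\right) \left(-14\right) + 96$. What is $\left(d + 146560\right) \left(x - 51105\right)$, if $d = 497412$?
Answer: $-30504309668$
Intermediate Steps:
$x = 3736$ ($x = 3640 + 96 = 3736$)
$\left(d + 146560\right) \left(x - 51105\right) = \left(497412 + 146560\right) \left(3736 - 51105\right) = 643972 \left(-47369\right) = -30504309668$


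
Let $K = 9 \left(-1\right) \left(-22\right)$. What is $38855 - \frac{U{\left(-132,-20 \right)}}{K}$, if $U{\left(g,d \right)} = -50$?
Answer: $\frac{3846670}{99} \approx 38855.0$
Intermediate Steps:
$K = 198$ ($K = \left(-9\right) \left(-22\right) = 198$)
$38855 - \frac{U{\left(-132,-20 \right)}}{K} = 38855 - - \frac{50}{198} = 38855 - \left(-50\right) \frac{1}{198} = 38855 - - \frac{25}{99} = 38855 + \frac{25}{99} = \frac{3846670}{99}$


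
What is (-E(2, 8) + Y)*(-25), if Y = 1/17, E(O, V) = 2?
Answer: 825/17 ≈ 48.529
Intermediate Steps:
Y = 1/17 ≈ 0.058824
(-E(2, 8) + Y)*(-25) = (-1*2 + 1/17)*(-25) = (-2 + 1/17)*(-25) = -33/17*(-25) = 825/17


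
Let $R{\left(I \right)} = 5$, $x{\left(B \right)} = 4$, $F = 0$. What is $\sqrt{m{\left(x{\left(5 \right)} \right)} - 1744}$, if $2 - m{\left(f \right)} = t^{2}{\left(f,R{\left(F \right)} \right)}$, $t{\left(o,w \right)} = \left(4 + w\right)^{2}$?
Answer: $19 i \sqrt{23} \approx 91.121 i$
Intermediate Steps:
$m{\left(f \right)} = -6559$ ($m{\left(f \right)} = 2 - \left(\left(4 + 5\right)^{2}\right)^{2} = 2 - \left(9^{2}\right)^{2} = 2 - 81^{2} = 2 - 6561 = -6559$)
$\sqrt{m{\left(x{\left(5 \right)} \right)} - 1744} = \sqrt{-6559 - 1744} = \sqrt{-8303} = 19 i \sqrt{23}$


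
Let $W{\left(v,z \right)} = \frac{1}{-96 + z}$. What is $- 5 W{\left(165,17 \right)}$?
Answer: $\frac{5}{79} \approx 0.063291$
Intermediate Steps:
$- 5 W{\left(165,17 \right)} = - \frac{5}{-96 + 17} = - \frac{5}{-79} = \left(-5\right) \left(- \frac{1}{79}\right) = \frac{5}{79}$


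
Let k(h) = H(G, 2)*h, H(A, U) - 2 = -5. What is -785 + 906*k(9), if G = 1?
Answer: -25247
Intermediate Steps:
H(A, U) = -3 (H(A, U) = 2 - 5 = -3)
k(h) = -3*h
-785 + 906*k(9) = -785 + 906*(-3*9) = -785 + 906*(-27) = -785 - 24462 = -25247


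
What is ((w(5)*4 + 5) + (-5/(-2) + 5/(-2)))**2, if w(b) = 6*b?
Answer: 15625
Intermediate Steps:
((w(5)*4 + 5) + (-5/(-2) + 5/(-2)))**2 = (((6*5)*4 + 5) + (-5/(-2) + 5/(-2)))**2 = ((30*4 + 5) + (-5*(-1/2) + 5*(-1/2)))**2 = ((120 + 5) + (5/2 - 5/2))**2 = (125 + 0)**2 = 125**2 = 15625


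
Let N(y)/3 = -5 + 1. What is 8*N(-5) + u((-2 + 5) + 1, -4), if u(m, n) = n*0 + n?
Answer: -100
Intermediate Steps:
u(m, n) = n (u(m, n) = 0 + n = n)
N(y) = -12 (N(y) = 3*(-5 + 1) = 3*(-4) = -12)
8*N(-5) + u((-2 + 5) + 1, -4) = 8*(-12) - 4 = -96 - 4 = -100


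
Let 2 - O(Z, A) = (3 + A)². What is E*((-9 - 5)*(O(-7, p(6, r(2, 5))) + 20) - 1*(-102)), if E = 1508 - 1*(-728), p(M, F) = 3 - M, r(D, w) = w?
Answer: -460616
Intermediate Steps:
O(Z, A) = 2 - (3 + A)²
E = 2236 (E = 1508 + 728 = 2236)
E*((-9 - 5)*(O(-7, p(6, r(2, 5))) + 20) - 1*(-102)) = 2236*((-9 - 5)*((2 - (3 + (3 - 1*6))²) + 20) - 1*(-102)) = 2236*(-14*((2 - (3 + (3 - 6))²) + 20) + 102) = 2236*(-14*((2 - (3 - 3)²) + 20) + 102) = 2236*(-14*((2 - 1*0²) + 20) + 102) = 2236*(-14*((2 - 1*0) + 20) + 102) = 2236*(-14*((2 + 0) + 20) + 102) = 2236*(-14*(2 + 20) + 102) = 2236*(-14*22 + 102) = 2236*(-308 + 102) = 2236*(-206) = -460616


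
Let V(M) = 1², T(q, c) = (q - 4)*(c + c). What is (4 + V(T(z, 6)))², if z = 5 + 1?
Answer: 25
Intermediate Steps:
z = 6
T(q, c) = 2*c*(-4 + q) (T(q, c) = (-4 + q)*(2*c) = 2*c*(-4 + q))
V(M) = 1
(4 + V(T(z, 6)))² = (4 + 1)² = 5² = 25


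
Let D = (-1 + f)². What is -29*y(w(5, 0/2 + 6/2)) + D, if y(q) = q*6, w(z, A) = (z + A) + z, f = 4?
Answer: -2253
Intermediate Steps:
w(z, A) = A + 2*z (w(z, A) = (A + z) + z = A + 2*z)
D = 9 (D = (-1 + 4)² = 3² = 9)
y(q) = 6*q
-29*y(w(5, 0/2 + 6/2)) + D = -174*((0/2 + 6/2) + 2*5) + 9 = -174*((0*(½) + 6*(½)) + 10) + 9 = -174*((0 + 3) + 10) + 9 = -174*(3 + 10) + 9 = -174*13 + 9 = -29*78 + 9 = -2262 + 9 = -2253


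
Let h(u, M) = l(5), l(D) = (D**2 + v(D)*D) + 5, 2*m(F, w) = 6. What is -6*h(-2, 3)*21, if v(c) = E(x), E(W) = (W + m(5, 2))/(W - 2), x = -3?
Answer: -3780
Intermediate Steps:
m(F, w) = 3 (m(F, w) = (1/2)*6 = 3)
E(W) = (3 + W)/(-2 + W) (E(W) = (W + 3)/(W - 2) = (3 + W)/(-2 + W))
v(c) = 0 (v(c) = (3 - 3)/(-2 - 3) = 0/(-5) = -1/5*0 = 0)
l(D) = 5 + D**2 (l(D) = (D**2 + 0*D) + 5 = (D**2 + 0) + 5 = D**2 + 5 = 5 + D**2)
h(u, M) = 30 (h(u, M) = 5 + 5**2 = 5 + 25 = 30)
-6*h(-2, 3)*21 = -6*30*21 = -180*21 = -3780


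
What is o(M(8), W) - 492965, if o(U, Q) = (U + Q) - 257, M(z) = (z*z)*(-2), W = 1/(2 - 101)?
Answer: -48841651/99 ≈ -4.9335e+5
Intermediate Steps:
W = -1/99 (W = 1/(-99) = -1/99 ≈ -0.010101)
M(z) = -2*z² (M(z) = z²*(-2) = -2*z²)
o(U, Q) = -257 + Q + U (o(U, Q) = (Q + U) - 257 = -257 + Q + U)
o(M(8), W) - 492965 = (-257 - 1/99 - 2*8²) - 492965 = (-257 - 1/99 - 2*64) - 492965 = (-257 - 1/99 - 128) - 492965 = -38116/99 - 492965 = -48841651/99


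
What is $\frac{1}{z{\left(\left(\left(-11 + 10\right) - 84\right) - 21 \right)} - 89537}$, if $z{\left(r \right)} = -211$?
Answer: $- \frac{1}{89748} \approx -1.1142 \cdot 10^{-5}$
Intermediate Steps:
$\frac{1}{z{\left(\left(\left(-11 + 10\right) - 84\right) - 21 \right)} - 89537} = \frac{1}{-211 - 89537} = \frac{1}{-89748} = - \frac{1}{89748}$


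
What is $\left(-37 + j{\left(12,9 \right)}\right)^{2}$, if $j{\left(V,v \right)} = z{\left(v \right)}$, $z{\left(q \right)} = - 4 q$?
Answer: $5329$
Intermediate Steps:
$j{\left(V,v \right)} = - 4 v$
$\left(-37 + j{\left(12,9 \right)}\right)^{2} = \left(-37 - 36\right)^{2} = \left(-73\right)^{2} = 5329$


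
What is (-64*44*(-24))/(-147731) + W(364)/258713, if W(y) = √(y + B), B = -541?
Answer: -67584/147731 + I*√177/258713 ≈ -0.45748 + 5.1424e-5*I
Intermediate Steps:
W(y) = √(-541 + y) (W(y) = √(y - 541) = √(-541 + y))
(-64*44*(-24))/(-147731) + W(364)/258713 = (-64*44*(-24))/(-147731) + √(-541 + 364)/258713 = -2816*(-24)*(-1/147731) + √(-177)*(1/258713) = 67584*(-1/147731) + (I*√177)*(1/258713) = -67584/147731 + I*√177/258713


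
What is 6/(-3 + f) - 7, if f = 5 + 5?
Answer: -43/7 ≈ -6.1429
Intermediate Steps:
f = 10
6/(-3 + f) - 7 = 6/(-3 + 10) - 7 = 6/7 - 7 = -43/7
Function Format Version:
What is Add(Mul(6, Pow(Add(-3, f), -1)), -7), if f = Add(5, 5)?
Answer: Rational(-43, 7) ≈ -6.1429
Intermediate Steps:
f = 10
Add(Mul(6, Pow(Add(-3, f), -1)), -7) = Add(Mul(6, Pow(Add(-3, 10), -1)), -7) = Add(Mul(6, Pow(7, -1)), -7) = Add(Mul(6, Rational(1, 7)), -7) = Add(Rational(6, 7), -7) = Rational(-43, 7)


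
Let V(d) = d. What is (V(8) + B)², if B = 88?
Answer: 9216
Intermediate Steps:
(V(8) + B)² = (8 + 88)² = 96² = 9216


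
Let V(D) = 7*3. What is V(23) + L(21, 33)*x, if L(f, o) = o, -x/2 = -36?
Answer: 2397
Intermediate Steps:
V(D) = 21
x = 72 (x = -2*(-36) = 72)
V(23) + L(21, 33)*x = 21 + 33*72 = 21 + 2376 = 2397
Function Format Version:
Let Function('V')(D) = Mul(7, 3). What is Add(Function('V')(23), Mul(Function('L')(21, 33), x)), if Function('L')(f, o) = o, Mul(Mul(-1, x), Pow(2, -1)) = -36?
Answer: 2397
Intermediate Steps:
Function('V')(D) = 21
x = 72 (x = Mul(-2, -36) = 72)
Add(Function('V')(23), Mul(Function('L')(21, 33), x)) = Add(21, Mul(33, 72)) = Add(21, 2376) = 2397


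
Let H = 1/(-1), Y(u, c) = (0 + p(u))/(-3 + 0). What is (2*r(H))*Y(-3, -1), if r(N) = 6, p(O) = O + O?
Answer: 24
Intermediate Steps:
p(O) = 2*O
Y(u, c) = -2*u/3 (Y(u, c) = (0 + 2*u)/(-3 + 0) = (2*u)/(-3) = (2*u)*(-⅓) = -2*u/3)
H = -1
(2*r(H))*Y(-3, -1) = (2*6)*(-⅔*(-3)) = 12*2 = 24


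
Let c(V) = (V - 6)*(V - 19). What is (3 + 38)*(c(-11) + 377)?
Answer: 36367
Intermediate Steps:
c(V) = (-19 + V)*(-6 + V) (c(V) = (-6 + V)*(-19 + V) = (-19 + V)*(-6 + V))
(3 + 38)*(c(-11) + 377) = (3 + 38)*((114 + (-11)² - 25*(-11)) + 377) = 41*((114 + 121 + 275) + 377) = 41*(510 + 377) = 41*887 = 36367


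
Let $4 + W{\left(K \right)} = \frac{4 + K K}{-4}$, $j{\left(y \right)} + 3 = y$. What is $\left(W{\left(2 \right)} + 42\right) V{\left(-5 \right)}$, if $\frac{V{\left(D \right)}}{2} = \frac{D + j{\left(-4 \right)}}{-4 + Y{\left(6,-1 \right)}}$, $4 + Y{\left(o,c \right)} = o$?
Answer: $432$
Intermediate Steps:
$Y{\left(o,c \right)} = -4 + o$
$j{\left(y \right)} = -3 + y$
$V{\left(D \right)} = 7 - D$ ($V{\left(D \right)} = 2 \frac{D - 7}{-4 + \left(-4 + 6\right)} = 2 \frac{D - 7}{-4 + 2} = 2 \frac{-7 + D}{-2} = 2 \left(-7 + D\right) \left(- \frac{1}{2}\right) = 2 \left(\frac{7}{2} - \frac{D}{2}\right) = 7 - D$)
$W{\left(K \right)} = -5 - \frac{K^{2}}{4}$ ($W{\left(K \right)} = -4 + \frac{4 + K K}{-4} = -4 + \left(4 + K^{2}\right) \left(- \frac{1}{4}\right) = -4 - \left(1 + \frac{K^{2}}{4}\right) = -5 - \frac{K^{2}}{4}$)
$\left(W{\left(2 \right)} + 42\right) V{\left(-5 \right)} = \left(\left(-5 - \frac{2^{2}}{4}\right) + 42\right) \left(7 - -5\right) = \left(\left(-5 - 1\right) + 42\right) \left(7 + 5\right) = \left(\left(-5 - 1\right) + 42\right) 12 = \left(-6 + 42\right) 12 = 36 \cdot 12 = 432$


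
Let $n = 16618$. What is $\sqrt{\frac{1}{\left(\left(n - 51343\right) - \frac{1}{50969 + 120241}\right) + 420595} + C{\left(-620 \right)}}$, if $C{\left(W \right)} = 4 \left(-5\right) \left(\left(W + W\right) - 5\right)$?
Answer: $\frac{\sqrt{108677498087190117216660690}}{66064802699} \approx 157.8$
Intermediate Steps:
$C{\left(W \right)} = 100 - 40 W$ ($C{\left(W \right)} = - 20 \left(2 W - 5\right) = - 20 \left(-5 + 2 W\right) = 100 - 40 W$)
$\sqrt{\frac{1}{\left(\left(n - 51343\right) - \frac{1}{50969 + 120241}\right) + 420595} + C{\left(-620 \right)}} = \sqrt{\frac{1}{\left(\left(16618 - 51343\right) - \frac{1}{50969 + 120241}\right) + 420595} + \left(100 - -24800\right)} = \sqrt{\frac{1}{\left(\left(16618 - 51343\right) - \frac{1}{171210}\right) + 420595} + \left(100 + 24800\right)} = \sqrt{\frac{1}{\left(-34725 - \frac{1}{171210}\right) + 420595} + 24900} = \sqrt{\frac{1}{- \frac{5945267251}{171210} + 420595} + 24900} = \sqrt{\frac{1}{\frac{66064802699}{171210}} + 24900} = \sqrt{\frac{171210}{66064802699} + 24900} = \sqrt{\frac{1645013587376310}{66064802699}} = \frac{\sqrt{108677498087190117216660690}}{66064802699}$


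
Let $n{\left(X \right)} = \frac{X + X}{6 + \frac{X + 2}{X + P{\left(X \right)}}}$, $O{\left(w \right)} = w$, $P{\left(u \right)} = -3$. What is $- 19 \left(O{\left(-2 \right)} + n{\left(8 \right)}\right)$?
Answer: $0$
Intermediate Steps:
$n{\left(X \right)} = \frac{2 X}{6 + \frac{2 + X}{-3 + X}}$ ($n{\left(X \right)} = \frac{X + X}{6 + \frac{X + 2}{X - 3}} = \frac{2 X}{6 + \frac{2 + X}{-3 + X}}$)
$- 19 \left(O{\left(-2 \right)} + n{\left(8 \right)}\right) = - 19 \left(-2 + 2 \cdot 8 \frac{1}{-16 + 7 \cdot 8} \left(-3 + 8\right)\right) = - 19 \left(-2 + 2 \cdot 8 \frac{1}{-16 + 56} \cdot 5\right) = - 19 \left(-2 + 2 \cdot 8 \cdot \frac{1}{40} \cdot 5\right) = - 19 \left(-2 + 2\right) = \left(-19\right) 0 = 0$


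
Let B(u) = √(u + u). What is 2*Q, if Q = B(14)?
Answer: 4*√7 ≈ 10.583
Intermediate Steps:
B(u) = √2*√u (B(u) = √(2*u) = √2*√u)
Q = 2*√7 (Q = √2*√14 = 2*√7 ≈ 5.2915)
2*Q = 2*(2*√7) = 4*√7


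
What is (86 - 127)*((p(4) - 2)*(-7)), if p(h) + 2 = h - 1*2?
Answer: -574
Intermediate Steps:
p(h) = -4 + h (p(h) = -2 + (h - 1*2) = -2 + (h - 2) = -2 + (-2 + h) = -4 + h)
(86 - 127)*((p(4) - 2)*(-7)) = (86 - 127)*(((-4 + 4) - 2)*(-7)) = -41*(0 - 2)*(-7) = -(-82)*(-7) = -41*14 = -574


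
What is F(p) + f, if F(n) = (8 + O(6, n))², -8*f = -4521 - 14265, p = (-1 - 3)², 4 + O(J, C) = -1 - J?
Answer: 9429/4 ≈ 2357.3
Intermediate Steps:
O(J, C) = -5 - J (O(J, C) = -4 + (-1 - J) = -5 - J)
p = 16 (p = (-4)² = 16)
f = 9393/4 (f = -(-4521 - 14265)/8 = -⅛*(-18786) = 9393/4 ≈ 2348.3)
F(n) = 9 (F(n) = (8 + (-5 - 1*6))² = (8 + (-5 - 6))² = (8 - 11)² = (-3)² = 9)
F(p) + f = 9 + 9393/4 = 9429/4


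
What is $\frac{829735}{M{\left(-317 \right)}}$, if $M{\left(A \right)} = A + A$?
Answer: $- \frac{829735}{634} \approx -1308.7$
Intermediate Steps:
$M{\left(A \right)} = 2 A$
$\frac{829735}{M{\left(-317 \right)}} = \frac{829735}{2 \left(-317\right)} = \frac{829735}{-634} = 829735 \left(- \frac{1}{634}\right) = - \frac{829735}{634}$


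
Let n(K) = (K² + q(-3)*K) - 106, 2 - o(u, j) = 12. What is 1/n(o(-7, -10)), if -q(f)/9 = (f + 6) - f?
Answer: 1/534 ≈ 0.0018727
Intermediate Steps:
o(u, j) = -10 (o(u, j) = 2 - 1*12 = 2 - 12 = -10)
q(f) = -54 (q(f) = -9*((f + 6) - f) = -9*((6 + f) - f) = -9*6 = -54)
n(K) = -106 + K² - 54*K (n(K) = (K² - 54*K) - 106 = -106 + K² - 54*K)
1/n(o(-7, -10)) = 1/(-106 + (-10)² - 54*(-10)) = 1/(-106 + 100 + 540) = 1/534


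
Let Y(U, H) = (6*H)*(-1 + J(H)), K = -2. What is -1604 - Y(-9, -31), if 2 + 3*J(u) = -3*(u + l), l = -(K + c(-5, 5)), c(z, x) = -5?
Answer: 2550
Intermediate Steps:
l = 7 (l = -(-2 - 5) = -1*(-7) = 7)
J(u) = -23/3 - u (J(u) = -⅔ + (-3*(u + 7))/3 = -⅔ + (-3*(7 + u))/3 = -⅔ + (-21 - 3*u)/3 = -⅔ + (-7 - u) = -23/3 - u)
Y(U, H) = 6*H*(-26/3 - H) (Y(U, H) = (6*H)*(-1 + (-23/3 - H)) = (6*H)*(-26/3 - H) = 6*H*(-26/3 - H))
-1604 - Y(-9, -31) = -1604 - (-2)*(-31)*(26 + 3*(-31)) = -1604 - (-2)*(-31)*(26 - 93) = -1604 - (-2)*(-31)*(-67) = -1604 - 1*(-4154) = -1604 + 4154 = 2550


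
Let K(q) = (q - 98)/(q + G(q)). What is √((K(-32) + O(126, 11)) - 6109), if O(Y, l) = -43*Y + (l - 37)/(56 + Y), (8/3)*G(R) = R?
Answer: 5*I*√10932306/154 ≈ 107.35*I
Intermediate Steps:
G(R) = 3*R/8
O(Y, l) = -43*Y + (-37 + l)/(56 + Y)
K(q) = 8*(-98 + q)/(11*q) (K(q) = (q - 98)/(q + 3*q/8) = (-98 + q)/((11*q/8)) = (-98 + q)*(8/(11*q)) = 8*(-98 + q)/(11*q))
√((K(-32) + O(126, 11)) - 6109) = √(((8/11)*(-98 - 32)/(-32) + (-37 + 11 - 2408*126 - 43*126²)/(56 + 126)) - 6109) = √(((8/11)*(-1/32)*(-130) + (-37 + 11 - 303408 - 43*15876)/182) - 6109) = √((65/22 + (-37 + 11 - 303408 - 682668)/182) - 6109) = √((65/22 + (1/182)*(-986102)) - 6109) = √((65/22 - 37927/7) - 6109) = √(-833939/154 - 6109) = √(-1774725/154) = 5*I*√10932306/154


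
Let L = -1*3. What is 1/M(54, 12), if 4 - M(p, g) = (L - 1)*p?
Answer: 1/220 ≈ 0.0045455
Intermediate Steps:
L = -3
M(p, g) = 4 + 4*p (M(p, g) = 4 - (-3 - 1)*p = 4 - (-4)*p = 4 + 4*p)
1/M(54, 12) = 1/(4 + 4*54) = 1/(4 + 216) = 1/220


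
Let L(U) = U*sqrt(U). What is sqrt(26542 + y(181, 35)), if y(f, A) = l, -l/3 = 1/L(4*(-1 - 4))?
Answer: sqrt(10616800 - 6*I*sqrt(5))/20 ≈ 162.92 - 0.00010294*I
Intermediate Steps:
L(U) = U**(3/2)
l = -3*I*sqrt(5)/200 (l = -3*1/(8*(-1 - 4)**(3/2)) = -3*I*sqrt(5)/200 ≈ -0.033541*I)
y(f, A) = -3*I*sqrt(5)/200
sqrt(26542 + y(181, 35)) = sqrt(26542 - 3*I*sqrt(5)/200)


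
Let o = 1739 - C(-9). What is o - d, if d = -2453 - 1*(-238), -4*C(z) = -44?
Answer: 3943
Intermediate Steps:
C(z) = 11 (C(z) = -¼*(-44) = 11)
o = 1728 (o = 1739 - 1*11 = 1739 - 11 = 1728)
d = -2215 (d = -2453 + 238 = -2215)
o - d = 1728 - 1*(-2215) = 1728 + 2215 = 3943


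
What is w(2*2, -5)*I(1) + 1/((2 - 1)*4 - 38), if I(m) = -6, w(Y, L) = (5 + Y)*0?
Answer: -1/34 ≈ -0.029412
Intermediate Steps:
w(Y, L) = 0
w(2*2, -5)*I(1) + 1/((2 - 1)*4 - 38) = 0*(-6) + 1/((2 - 1)*4 - 38) = 0 + 1/(1*4 - 38) = 0 + 1/(4 - 38) = 0 + 1/(-34) = 0 - 1/34 = -1/34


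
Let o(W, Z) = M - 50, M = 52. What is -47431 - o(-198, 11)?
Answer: -47433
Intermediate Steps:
o(W, Z) = 2 (o(W, Z) = 52 - 50 = 2)
-47431 - o(-198, 11) = -47431 - 1*2 = -47431 - 2 = -47433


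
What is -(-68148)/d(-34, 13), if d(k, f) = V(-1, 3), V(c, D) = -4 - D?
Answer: -68148/7 ≈ -9735.4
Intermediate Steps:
d(k, f) = -7 (d(k, f) = -4 - 1*3 = -4 - 3 = -7)
-(-68148)/d(-34, 13) = -(-68148)/(-7) = -(-68148)*(-1)/7 = -54*1262/7 = -68148/7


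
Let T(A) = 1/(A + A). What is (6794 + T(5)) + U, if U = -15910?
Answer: -91159/10 ≈ -9115.9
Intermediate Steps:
T(A) = 1/(2*A)
(6794 + T(5)) + U = (6794 + (1/2)/5) - 15910 = (6794 + (1/2)*(1/5)) - 15910 = (6794 + 1/10) - 15910 = 67941/10 - 15910 = -91159/10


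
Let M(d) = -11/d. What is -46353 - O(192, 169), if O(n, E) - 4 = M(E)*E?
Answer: -46346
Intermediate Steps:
O(n, E) = -7 (O(n, E) = 4 + (-11/E)*E = 4 - 11 = -7)
-46353 - O(192, 169) = -46353 - 1*(-7) = -46353 + 7 = -46346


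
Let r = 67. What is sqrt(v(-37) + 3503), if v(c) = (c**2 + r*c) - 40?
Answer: sqrt(2353) ≈ 48.508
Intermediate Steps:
v(c) = -40 + c**2 + 67*c (v(c) = (c**2 + 67*c) - 40 = -40 + c**2 + 67*c)
sqrt(v(-37) + 3503) = sqrt((-40 + (-37)**2 + 67*(-37)) + 3503) = sqrt((-40 + 1369 - 2479) + 3503) = sqrt(-1150 + 3503) = sqrt(2353)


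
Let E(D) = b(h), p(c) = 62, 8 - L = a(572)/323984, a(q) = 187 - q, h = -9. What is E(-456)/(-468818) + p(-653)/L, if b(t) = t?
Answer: 9417174246857/1215296742226 ≈ 7.7489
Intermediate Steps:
L = 2592257/323984 (L = 8 - (187 - 1*572)/323984 = 8 - (187 - 572)/323984 = 8 - (-385)/323984 = 8 - 1*(-385/323984) = 8 + 385/323984 = 2592257/323984 ≈ 8.0012)
E(D) = -9
E(-456)/(-468818) + p(-653)/L = -9/(-468818) + 62/(2592257/323984) = -9*(-1/468818) + 62*(323984/2592257) = 9/468818 + 20087008/2592257 = 9417174246857/1215296742226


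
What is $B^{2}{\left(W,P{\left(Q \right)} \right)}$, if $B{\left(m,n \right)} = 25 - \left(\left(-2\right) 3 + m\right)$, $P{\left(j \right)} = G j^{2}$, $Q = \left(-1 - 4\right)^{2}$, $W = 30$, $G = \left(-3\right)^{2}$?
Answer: $1$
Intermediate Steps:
$G = 9$
$Q = 25$ ($Q = \left(-5\right)^{2} = 25$)
$P{\left(j \right)} = 9 j^{2}$
$B{\left(m,n \right)} = 31 - m$ ($B{\left(m,n \right)} = 25 - \left(-6 + m\right) = 31 - m$)
$B^{2}{\left(W,P{\left(Q \right)} \right)} = \left(31 - 30\right)^{2} = 1^{2} = 1$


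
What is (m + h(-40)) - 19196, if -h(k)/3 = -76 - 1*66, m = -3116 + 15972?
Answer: -5914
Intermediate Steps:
m = 12856
h(k) = 426 (h(k) = -3*(-76 - 1*66) = -3*(-76 - 66) = -3*(-142) = 426)
(m + h(-40)) - 19196 = (12856 + 426) - 19196 = 13282 - 19196 = -5914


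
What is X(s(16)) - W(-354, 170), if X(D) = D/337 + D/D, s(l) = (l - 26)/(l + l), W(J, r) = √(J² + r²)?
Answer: 5387/5392 - 2*√38554 ≈ -391.70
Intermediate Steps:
s(l) = (-26 + l)/(2*l) (s(l) = (-26 + l)/((2*l)) = (-26 + l)*(1/(2*l)) = (-26 + l)/(2*l))
X(D) = 1 + D/337 (X(D) = D*(1/337) + 1 = D/337 + 1 = 1 + D/337)
X(s(16)) - W(-354, 170) = (1 + ((½)*(-26 + 16)/16)/337) - √((-354)² + 170²) = (1 + ((½)*(1/16)*(-10))/337) - √(125316 + 28900) = (1 + (1/337)*(-5/16)) - √154216 = (1 - 5/5392) - 2*√38554 = 5387/5392 - 2*√38554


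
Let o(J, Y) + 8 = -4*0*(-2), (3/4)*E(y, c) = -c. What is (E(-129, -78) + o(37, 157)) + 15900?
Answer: 15996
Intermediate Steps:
E(y, c) = -4*c/3 (E(y, c) = 4*(-c)/3 = -4*c/3)
o(J, Y) = -8 (o(J, Y) = -8 - 4*0*(-2) = -8 + 0*(-2) = -8 + 0 = -8)
(E(-129, -78) + o(37, 157)) + 15900 = (-4/3*(-78) - 8) + 15900 = (104 - 8) + 15900 = 96 + 15900 = 15996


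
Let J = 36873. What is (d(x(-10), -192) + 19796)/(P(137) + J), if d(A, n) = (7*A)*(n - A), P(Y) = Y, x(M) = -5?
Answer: 26341/37010 ≈ 0.71173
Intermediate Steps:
d(A, n) = 7*A*(n - A)
(d(x(-10), -192) + 19796)/(P(137) + J) = (7*(-5)*(-192 - 1*(-5)) + 19796)/(137 + 36873) = (7*(-5)*(-192 + 5) + 19796)/37010 = (7*(-5)*(-187) + 19796)*(1/37010) = (6545 + 19796)*(1/37010) = 26341*(1/37010) = 26341/37010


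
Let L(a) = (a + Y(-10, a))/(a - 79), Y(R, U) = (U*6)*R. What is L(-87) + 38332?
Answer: 6357979/166 ≈ 38301.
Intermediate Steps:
Y(R, U) = 6*R*U (Y(R, U) = (6*U)*R = 6*R*U)
L(a) = -59*a/(-79 + a) (L(a) = (a + 6*(-10)*a)/(a - 79) = (a - 60*a)/(-79 + a) = (-59*a)/(-79 + a) = -59*a/(-79 + a))
L(-87) + 38332 = -59*(-87)/(-79 - 87) + 38332 = -59*(-87)/(-166) + 38332 = -59*(-87)*(-1/166) + 38332 = -5133/166 + 38332 = 6357979/166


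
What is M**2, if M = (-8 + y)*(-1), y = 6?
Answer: 4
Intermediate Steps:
M = 2 (M = (-8 + 6)*(-1) = -2*(-1) = 2)
M**2 = 2**2 = 4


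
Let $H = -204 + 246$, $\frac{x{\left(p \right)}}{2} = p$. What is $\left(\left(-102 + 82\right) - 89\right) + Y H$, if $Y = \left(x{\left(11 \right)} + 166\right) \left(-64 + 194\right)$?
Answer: $1026371$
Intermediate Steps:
$x{\left(p \right)} = 2 p$
$H = 42$
$Y = 24440$ ($Y = \left(2 \cdot 11 + 166\right) \left(-64 + 194\right) = \left(22 + 166\right) 130 = 188 \cdot 130 = 24440$)
$\left(\left(-102 + 82\right) - 89\right) + Y H = \left(\left(-102 + 82\right) - 89\right) + 24440 \cdot 42 = \left(-20 - 89\right) + 1026480 = -109 + 1026480 = 1026371$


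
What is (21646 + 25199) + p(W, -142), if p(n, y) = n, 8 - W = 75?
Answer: 46778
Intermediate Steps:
W = -67 (W = 8 - 1*75 = 8 - 75 = -67)
(21646 + 25199) + p(W, -142) = (21646 + 25199) - 67 = 46845 - 67 = 46778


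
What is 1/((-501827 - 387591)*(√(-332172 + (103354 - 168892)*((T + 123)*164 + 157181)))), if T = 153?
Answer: I*√1474241398/3933650507179092 ≈ 9.7609e-12*I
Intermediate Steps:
1/((-501827 - 387591)*(√(-332172 + (103354 - 168892)*((T + 123)*164 + 157181)))) = 1/((-501827 - 387591)*(√(-332172 + (103354 - 168892)*((153 + 123)*164 + 157181)))) = 1/((-889418)*(√(-332172 - 65538*(276*164 + 157181)))) = -1/(889418*√(-332172 - 65538*(45264 + 157181))) = -1/(889418*√(-332172 - 65538*202445)) = -1/(889418*√(-332172 - 13267840410)) = -(-I*√1474241398/4422724194)/889418 = -(-1)*I*√1474241398/3933650507179092 = I*√1474241398/3933650507179092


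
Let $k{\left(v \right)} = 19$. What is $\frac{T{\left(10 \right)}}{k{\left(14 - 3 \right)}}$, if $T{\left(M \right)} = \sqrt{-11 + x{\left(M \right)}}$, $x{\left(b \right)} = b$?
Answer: $\frac{i}{19} \approx 0.052632 i$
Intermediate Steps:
$T{\left(M \right)} = \sqrt{-11 + M}$
$\frac{T{\left(10 \right)}}{k{\left(14 - 3 \right)}} = \frac{\sqrt{-11 + 10}}{19} = \sqrt{-1} \cdot \frac{1}{19} = i \frac{1}{19} = \frac{i}{19}$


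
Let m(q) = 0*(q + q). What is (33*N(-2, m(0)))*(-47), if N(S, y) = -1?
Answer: 1551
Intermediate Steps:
m(q) = 0 (m(q) = 0*(2*q) = 0)
(33*N(-2, m(0)))*(-47) = (33*(-1))*(-47) = -33*(-47) = 1551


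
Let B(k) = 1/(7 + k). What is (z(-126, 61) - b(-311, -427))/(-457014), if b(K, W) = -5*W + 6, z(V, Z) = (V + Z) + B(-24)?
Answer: 12501/2589746 ≈ 0.0048271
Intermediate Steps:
z(V, Z) = -1/17 + V + Z (z(V, Z) = (V + Z) + 1/(7 - 24) = (V + Z) + 1/(-17) = (V + Z) - 1/17 = -1/17 + V + Z)
b(K, W) = 6 - 5*W
(z(-126, 61) - b(-311, -427))/(-457014) = ((-1/17 - 126 + 61) - (6 - 5*(-427)))/(-457014) = (-1106/17 - (6 + 2135))*(-1/457014) = (-1106/17 - 1*2141)*(-1/457014) = (-1106/17 - 2141)*(-1/457014) = -37503/17*(-1/457014) = 12501/2589746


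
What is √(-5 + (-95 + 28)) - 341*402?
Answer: -137082 + 6*I*√2 ≈ -1.3708e+5 + 8.4853*I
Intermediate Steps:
√(-5 + (-95 + 28)) - 341*402 = √(-5 - 67) - 137082 = √(-72) - 137082 = 6*I*√2 - 137082 = -137082 + 6*I*√2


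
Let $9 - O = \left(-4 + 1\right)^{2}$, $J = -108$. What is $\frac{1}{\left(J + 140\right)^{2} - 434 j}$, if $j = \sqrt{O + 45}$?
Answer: $- \frac{256}{1856861} - \frac{651 \sqrt{5}}{3713722} \approx -0.00052984$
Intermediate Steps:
$O = 0$ ($O = 9 - \left(-4 + 1\right)^{2} = 9 - \left(-3\right)^{2} = 9 - 9 = 0$)
$j = 3 \sqrt{5}$ ($j = \sqrt{0 + 45} = \sqrt{45} = 3 \sqrt{5} \approx 6.7082$)
$\frac{1}{\left(J + 140\right)^{2} - 434 j} = \frac{1}{\left(-108 + 140\right)^{2} - 434 \cdot 3 \sqrt{5}} = \frac{1}{32^{2} - 1302 \sqrt{5}} = \frac{1}{1024 - 1302 \sqrt{5}}$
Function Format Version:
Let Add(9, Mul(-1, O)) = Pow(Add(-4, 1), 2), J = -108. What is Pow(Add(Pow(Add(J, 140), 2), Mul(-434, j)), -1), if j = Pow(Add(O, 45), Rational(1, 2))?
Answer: Add(Rational(-256, 1856861), Mul(Rational(-651, 3713722), Pow(5, Rational(1, 2)))) ≈ -0.00052984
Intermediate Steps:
O = 0 (O = Add(9, Mul(-1, Pow(Add(-4, 1), 2))) = Add(9, Mul(-1, Pow(-3, 2))) = Add(9, Mul(-1, 9)) = Add(9, -9) = 0)
j = Mul(3, Pow(5, Rational(1, 2))) (j = Pow(Add(0, 45), Rational(1, 2)) = Pow(45, Rational(1, 2)) = Mul(3, Pow(5, Rational(1, 2))) ≈ 6.7082)
Pow(Add(Pow(Add(J, 140), 2), Mul(-434, j)), -1) = Pow(Add(Pow(Add(-108, 140), 2), Mul(-434, Mul(3, Pow(5, Rational(1, 2))))), -1) = Pow(Add(Pow(32, 2), Mul(-1302, Pow(5, Rational(1, 2)))), -1) = Pow(Add(1024, Mul(-1302, Pow(5, Rational(1, 2)))), -1)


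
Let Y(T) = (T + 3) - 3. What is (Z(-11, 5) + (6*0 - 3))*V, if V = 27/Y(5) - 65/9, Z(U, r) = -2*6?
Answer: 82/3 ≈ 27.333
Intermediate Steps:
Y(T) = T (Y(T) = (3 + T) - 3 = T)
Z(U, r) = -12
V = -82/45 (V = 27/5 - 65/9 = -82/45 ≈ -1.8222)
(Z(-11, 5) + (6*0 - 3))*V = (-12 + (6*0 - 3))*(-82/45) = (-12 + (0 - 3))*(-82/45) = (-12 - 3)*(-82/45) = -15*(-82/45) = 82/3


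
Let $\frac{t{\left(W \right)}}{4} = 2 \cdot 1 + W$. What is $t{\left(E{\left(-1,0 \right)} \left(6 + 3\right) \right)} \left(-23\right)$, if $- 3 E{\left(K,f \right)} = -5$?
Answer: $-1564$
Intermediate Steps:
$E{\left(K,f \right)} = \frac{5}{3}$ ($E{\left(K,f \right)} = \left(- \frac{1}{3}\right) \left(-5\right) = \frac{5}{3}$)
$t{\left(W \right)} = 8 + 4 W$ ($t{\left(W \right)} = 4 \left(2 \cdot 1 + W\right) = 4 \left(2 + W\right) = 8 + 4 W$)
$t{\left(E{\left(-1,0 \right)} \left(6 + 3\right) \right)} \left(-23\right) = \left(8 + 4 \frac{5 \left(6 + 3\right)}{3}\right) \left(-23\right) = \left(8 + 4 \cdot \frac{5}{3} \cdot 9\right) \left(-23\right) = \left(8 + 4 \cdot 15\right) \left(-23\right) = \left(8 + 60\right) \left(-23\right) = 68 \left(-23\right) = -1564$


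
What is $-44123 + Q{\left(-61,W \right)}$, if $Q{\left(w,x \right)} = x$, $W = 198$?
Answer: $-43925$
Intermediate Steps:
$-44123 + Q{\left(-61,W \right)} = -44123 + 198 = -43925$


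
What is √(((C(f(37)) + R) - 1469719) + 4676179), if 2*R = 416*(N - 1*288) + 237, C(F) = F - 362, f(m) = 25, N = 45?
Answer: √12622790/2 ≈ 1776.4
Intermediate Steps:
C(F) = -362 + F
R = -100851/2 (R = (416*(45 - 1*288) + 237)/2 = (416*(45 - 288) + 237)/2 = (416*(-243) + 237)/2 = (-101088 + 237)/2 = (½)*(-100851) = -100851/2 ≈ -50426.)
√(((C(f(37)) + R) - 1469719) + 4676179) = √((((-362 + 25) - 100851/2) - 1469719) + 4676179) = √(((-337 - 100851/2) - 1469719) + 4676179) = √((-101525/2 - 1469719) + 4676179) = √(-3040963/2 + 4676179) = √(6311395/2) = √12622790/2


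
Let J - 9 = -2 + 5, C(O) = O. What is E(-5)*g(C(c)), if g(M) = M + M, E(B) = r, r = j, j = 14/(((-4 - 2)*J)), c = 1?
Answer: -7/18 ≈ -0.38889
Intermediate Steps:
J = 12 (J = 9 + (-2 + 5) = 9 + 3 = 12)
j = -7/36 (j = 14/(((-4 - 2)*12)) = 14/((-6*12)) = 14/(-72) = 14*(-1/72) = -7/36 ≈ -0.19444)
r = -7/36 ≈ -0.19444
E(B) = -7/36
g(M) = 2*M
E(-5)*g(C(c)) = -7/18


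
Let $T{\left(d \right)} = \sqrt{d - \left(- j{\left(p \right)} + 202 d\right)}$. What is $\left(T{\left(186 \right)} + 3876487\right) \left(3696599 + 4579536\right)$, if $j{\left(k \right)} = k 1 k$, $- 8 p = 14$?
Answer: $32082329737745 + \frac{8276135 i \sqrt{598127}}{4} \approx 3.2082 \cdot 10^{13} + 1.6002 \cdot 10^{9} i$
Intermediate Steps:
$p = - \frac{7}{4}$ ($p = \left(- \frac{1}{8}\right) 14 = - \frac{7}{4} \approx -1.75$)
$j{\left(k \right)} = k^{2}$ ($j{\left(k \right)} = k k = k^{2}$)
$T{\left(d \right)} = \sqrt{\frac{49}{16} - 201 d}$ ($T{\left(d \right)} = \sqrt{d - \left(- \frac{49}{16} + 202 d\right)} = \sqrt{\frac{49}{16} - 201 d}$)
$\left(T{\left(186 \right)} + 3876487\right) \left(3696599 + 4579536\right) = \left(\frac{\sqrt{49 - 598176}}{4} + 3876487\right) \left(3696599 + 4579536\right) = \left(\frac{\sqrt{49 - 598176}}{4} + 3876487\right) 8276135 = \left(\frac{\sqrt{-598127}}{4} + 3876487\right) 8276135 = \left(\frac{i \sqrt{598127}}{4} + 3876487\right) 8276135 = \left(3876487 + \frac{i \sqrt{598127}}{4}\right) 8276135 = 32082329737745 + \frac{8276135 i \sqrt{598127}}{4}$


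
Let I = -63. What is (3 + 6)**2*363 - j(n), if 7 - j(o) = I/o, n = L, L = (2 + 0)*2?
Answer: 117521/4 ≈ 29380.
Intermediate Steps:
L = 4 (L = 2*2 = 4)
n = 4
j(o) = 7 + 63/o (j(o) = 7 - (-63)/o = 7 + 63/o)
(3 + 6)**2*363 - j(n) = (3 + 6)**2*363 - (7 + 63/4) = 9**2*363 - (7 + 63*(1/4)) = 81*363 - (7 + 63/4) = 29403 - 1*91/4 = 29403 - 91/4 = 117521/4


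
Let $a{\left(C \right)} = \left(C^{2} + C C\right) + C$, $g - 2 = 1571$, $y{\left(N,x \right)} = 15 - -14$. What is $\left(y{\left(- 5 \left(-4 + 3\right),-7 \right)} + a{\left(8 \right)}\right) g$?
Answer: $259545$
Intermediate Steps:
$y{\left(N,x \right)} = 29$ ($y{\left(N,x \right)} = 15 + 14 = 29$)
$g = 1573$ ($g = 2 + 1571 = 1573$)
$a{\left(C \right)} = C + 2 C^{2}$ ($a{\left(C \right)} = \left(C^{2} + C^{2}\right) + C = 2 C^{2} + C = C + 2 C^{2}$)
$\left(y{\left(- 5 \left(-4 + 3\right),-7 \right)} + a{\left(8 \right)}\right) g = \left(29 + 8 \left(1 + 2 \cdot 8\right)\right) 1573 = \left(29 + 8 \left(1 + 16\right)\right) 1573 = \left(29 + 8 \cdot 17\right) 1573 = \left(29 + 136\right) 1573 = 165 \cdot 1573 = 259545$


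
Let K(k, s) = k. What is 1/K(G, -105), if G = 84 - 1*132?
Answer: -1/48 ≈ -0.020833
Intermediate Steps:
G = -48 (G = 84 - 132 = -48)
1/K(G, -105) = 1/(-48) = -1/48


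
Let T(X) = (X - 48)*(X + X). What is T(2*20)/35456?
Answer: -5/277 ≈ -0.018051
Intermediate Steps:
T(X) = 2*X*(-48 + X) (T(X) = (-48 + X)*(2*X) = 2*X*(-48 + X))
T(2*20)/35456 = (2*(2*20)*(-48 + 2*20))/35456 = (2*40*(-48 + 40))*(1/35456) = (2*40*(-8))*(1/35456) = -640*1/35456 = -5/277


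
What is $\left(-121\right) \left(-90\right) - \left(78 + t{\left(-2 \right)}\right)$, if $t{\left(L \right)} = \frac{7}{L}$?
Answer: $\frac{21631}{2} \approx 10816.0$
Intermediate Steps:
$\left(-121\right) \left(-90\right) - \left(78 + t{\left(-2 \right)}\right) = \left(-121\right) \left(-90\right) - \left(78 + \frac{7}{-2}\right) = 10890 - \left(78 + 7 \left(- \frac{1}{2}\right)\right) = 10890 - \frac{149}{2} = \frac{21631}{2}$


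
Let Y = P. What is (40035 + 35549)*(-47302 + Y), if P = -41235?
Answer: -6691980608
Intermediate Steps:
Y = -41235
(40035 + 35549)*(-47302 + Y) = (40035 + 35549)*(-47302 - 41235) = 75584*(-88537) = -6691980608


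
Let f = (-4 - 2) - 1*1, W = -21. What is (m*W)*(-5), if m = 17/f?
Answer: -255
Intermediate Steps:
f = -7 (f = -6 - 1 = -7)
m = -17/7 (m = 17/(-7) = 17*(-⅐) = -17/7 ≈ -2.4286)
(m*W)*(-5) = -17/7*(-21)*(-5) = 51*(-5) = -255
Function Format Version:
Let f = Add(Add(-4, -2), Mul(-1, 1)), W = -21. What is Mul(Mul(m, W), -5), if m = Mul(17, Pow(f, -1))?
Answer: -255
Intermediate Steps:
f = -7 (f = Add(-6, -1) = -7)
m = Rational(-17, 7) (m = Mul(17, Pow(-7, -1)) = Mul(17, Rational(-1, 7)) = Rational(-17, 7) ≈ -2.4286)
Mul(Mul(m, W), -5) = Mul(Mul(Rational(-17, 7), -21), -5) = Mul(51, -5) = -255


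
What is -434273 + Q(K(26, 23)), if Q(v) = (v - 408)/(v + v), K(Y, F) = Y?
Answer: -11291289/26 ≈ -4.3428e+5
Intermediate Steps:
Q(v) = (-408 + v)/(2*v) (Q(v) = (-408 + v)/((2*v)) = (-408 + v)*(1/(2*v)) = (-408 + v)/(2*v))
-434273 + Q(K(26, 23)) = -434273 + (½)*(-408 + 26)/26 = -434273 + (½)*(1/26)*(-382) = -434273 - 191/26 = -11291289/26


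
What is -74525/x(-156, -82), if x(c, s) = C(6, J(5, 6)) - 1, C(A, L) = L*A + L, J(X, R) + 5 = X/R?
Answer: 447150/181 ≈ 2470.4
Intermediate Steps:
J(X, R) = -5 + X/R
C(A, L) = L + A*L (C(A, L) = A*L + L = L + A*L)
x(c, s) = -181/6 (x(c, s) = (-5 + 5/6)*(1 + 6) - 1 = (-5 + 5*(⅙))*7 - 1 = (-5 + ⅚)*7 - 1 = -25/6*7 - 1 = -175/6 - 1 = -181/6)
-74525/x(-156, -82) = -74525/(-181/6) = -74525*(-6/181) = 447150/181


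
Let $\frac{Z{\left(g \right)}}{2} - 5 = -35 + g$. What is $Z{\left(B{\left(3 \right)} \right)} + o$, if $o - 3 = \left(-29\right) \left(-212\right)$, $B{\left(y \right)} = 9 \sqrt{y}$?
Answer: $6091 + 18 \sqrt{3} \approx 6122.2$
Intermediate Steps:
$Z{\left(g \right)} = -60 + 2 g$ ($Z{\left(g \right)} = 10 + 2 \left(-35 + g\right) = 10 + \left(-70 + 2 g\right) = -60 + 2 g$)
$o = 6151$ ($o = 3 - -6148 = 3 + 6148 = 6151$)
$Z{\left(B{\left(3 \right)} \right)} + o = \left(-60 + 2 \cdot 9 \sqrt{3}\right) + 6151 = \left(-60 + 18 \sqrt{3}\right) + 6151 = 6091 + 18 \sqrt{3}$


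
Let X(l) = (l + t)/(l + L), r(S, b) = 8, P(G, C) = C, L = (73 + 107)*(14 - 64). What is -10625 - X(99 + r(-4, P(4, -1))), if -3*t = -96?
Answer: -94487986/8893 ≈ -10625.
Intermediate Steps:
t = 32 (t = -1/3*(-96) = 32)
L = -9000 (L = 180*(-50) = -9000)
X(l) = (32 + l)/(-9000 + l) (X(l) = (l + 32)/(l - 9000) = (32 + l)/(-9000 + l))
-10625 - X(99 + r(-4, P(4, -1))) = -10625 - (32 + (99 + 8))/(-9000 + (99 + 8)) = -10625 - (32 + 107)/(-9000 + 107) = -10625 - 139/(-8893) = -10625 - (-1)*139/8893 = -10625 - 1*(-139/8893) = -10625 + 139/8893 = -94487986/8893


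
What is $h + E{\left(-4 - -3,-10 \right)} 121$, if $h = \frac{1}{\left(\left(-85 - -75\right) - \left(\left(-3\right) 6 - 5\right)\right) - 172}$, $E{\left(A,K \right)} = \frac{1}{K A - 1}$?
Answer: $\frac{6410}{477} \approx 13.438$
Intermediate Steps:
$E{\left(A,K \right)} = \frac{1}{-1 + A K}$ ($E{\left(A,K \right)} = \frac{1}{A K - 1} = \frac{1}{-1 + A K}$)
$h = - \frac{1}{159}$ ($h = \frac{1}{\left(\left(-85 + 75\right) - \left(-18 - 5\right)\right) - 172} = \frac{1}{\left(-10 - -23\right) - 172} = \frac{1}{\left(-10 + 23\right) - 172} = \frac{1}{13 - 172} = \frac{1}{-159} = - \frac{1}{159} \approx -0.0062893$)
$h + E{\left(-4 - -3,-10 \right)} 121 = - \frac{1}{159} + \frac{1}{-1 + \left(-4 - -3\right) \left(-10\right)} 121 = - \frac{1}{159} + \frac{1}{-1 + \left(-4 + 3\right) \left(-10\right)} 121 = - \frac{1}{159} + \frac{1}{-1 - -10} \cdot 121 = - \frac{1}{159} + \frac{1}{-1 + 10} \cdot 121 = - \frac{1}{159} + \frac{1}{9} \cdot 121 = - \frac{1}{159} + \frac{121}{9} = \frac{6410}{477}$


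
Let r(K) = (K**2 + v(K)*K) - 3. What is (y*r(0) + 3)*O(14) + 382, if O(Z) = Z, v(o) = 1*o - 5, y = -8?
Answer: 760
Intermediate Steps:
v(o) = -5 + o (v(o) = o - 5 = -5 + o)
r(K) = -3 + K**2 + K*(-5 + K) (r(K) = (K**2 + (-5 + K)*K) - 3 = (K**2 + K*(-5 + K)) - 3 = -3 + K**2 + K*(-5 + K))
(y*r(0) + 3)*O(14) + 382 = (-8*(-3 + 0**2 + 0*(-5 + 0)) + 3)*14 + 382 = (-8*(-3 + 0 + 0*(-5)) + 3)*14 + 382 = (-8*(-3 + 0 + 0) + 3)*14 + 382 = (-8*(-3) + 3)*14 + 382 = (24 + 3)*14 + 382 = 27*14 + 382 = 378 + 382 = 760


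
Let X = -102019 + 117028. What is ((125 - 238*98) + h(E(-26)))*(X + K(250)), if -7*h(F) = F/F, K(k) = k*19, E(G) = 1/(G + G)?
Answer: -3208743046/7 ≈ -4.5839e+8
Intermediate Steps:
E(G) = 1/(2*G)
K(k) = 19*k
X = 15009
h(F) = -⅐ (h(F) = -F/(7*F) = -⅐*1 = -⅐)
((125 - 238*98) + h(E(-26)))*(X + K(250)) = ((125 - 238*98) - ⅐)*(15009 + 19*250) = ((125 - 23324) - ⅐)*(15009 + 4750) = (-23199 - ⅐)*19759 = -162394/7*19759 = -3208743046/7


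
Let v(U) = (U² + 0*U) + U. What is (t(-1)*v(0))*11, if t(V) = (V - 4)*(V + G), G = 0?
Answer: 0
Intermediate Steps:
t(V) = V*(-4 + V) (t(V) = (V - 4)*(V + 0) = (-4 + V)*V = V*(-4 + V))
v(U) = U + U² (v(U) = (U² + 0) + U = U² + U = U + U²)
(t(-1)*v(0))*11 = ((-(-4 - 1))*(0*(1 + 0)))*11 = ((-1*(-5))*(0*1))*11 = (5*0)*11 = 0*11 = 0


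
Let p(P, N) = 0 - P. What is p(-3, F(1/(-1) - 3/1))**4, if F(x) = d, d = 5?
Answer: 81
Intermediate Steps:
F(x) = 5
p(P, N) = -P
p(-3, F(1/(-1) - 3/1))**4 = (-1*(-3))**4 = 3**4 = 81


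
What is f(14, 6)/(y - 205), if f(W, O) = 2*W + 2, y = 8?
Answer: -30/197 ≈ -0.15228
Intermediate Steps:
f(W, O) = 2 + 2*W
f(14, 6)/(y - 205) = (2 + 2*14)/(8 - 205) = (2 + 28)/(-197) = -1/197*30 = -30/197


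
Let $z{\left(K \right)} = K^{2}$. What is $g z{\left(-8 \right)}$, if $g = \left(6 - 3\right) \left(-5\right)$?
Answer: $-960$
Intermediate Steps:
$g = -15$ ($g = 3 \left(-5\right) = -15$)
$g z{\left(-8 \right)} = - 15 \left(-8\right)^{2} = \left(-15\right) 64 = -960$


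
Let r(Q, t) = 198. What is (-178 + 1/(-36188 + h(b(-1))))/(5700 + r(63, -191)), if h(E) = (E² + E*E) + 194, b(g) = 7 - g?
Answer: -6384149/211537668 ≈ -0.030180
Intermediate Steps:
h(E) = 194 + 2*E² (h(E) = (E² + E²) + 194 = 2*E² + 194 = 194 + 2*E²)
(-178 + 1/(-36188 + h(b(-1))))/(5700 + r(63, -191)) = (-178 + 1/(-36188 + (194 + 2*(7 - 1*(-1))²)))/(5700 + 198) = (-178 + 1/(-36188 + (194 + 2*(7 + 1)²)))/5898 = (-178 + 1/(-36188 + (194 + 2*8²)))*(1/5898) = (-178 + 1/(-36188 + (194 + 2*64)))*(1/5898) = (-178 + 1/(-36188 + (194 + 128)))*(1/5898) = (-178 + 1/(-36188 + 322))*(1/5898) = (-178 + 1/(-35866))*(1/5898) = (-178 - 1/35866)*(1/5898) = -6384149/35866*1/5898 = -6384149/211537668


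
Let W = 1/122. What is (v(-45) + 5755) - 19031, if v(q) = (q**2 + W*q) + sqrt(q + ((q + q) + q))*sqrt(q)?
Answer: -1383647/122 ≈ -11341.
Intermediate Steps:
W = 1/122 ≈ 0.0081967
v(q) = q**2 + 245*q/122 (v(q) = (q**2 + q/122) + sqrt(q + ((q + q) + q))*sqrt(q) = (q**2 + q/122) + sqrt(q + (2*q + q))*sqrt(q) = (q**2 + q/122) + sqrt(q + 3*q)*sqrt(q) = (q**2 + q/122) + sqrt(4*q)*sqrt(q) = (q**2 + q/122) + (2*sqrt(q))*sqrt(q) = (q**2 + q/122) + 2*q = q**2 + 245*q/122)
(v(-45) + 5755) - 19031 = ((1/122)*(-45)*(245 + 122*(-45)) + 5755) - 19031 = ((1/122)*(-45)*(245 - 5490) + 5755) - 19031 = ((1/122)*(-45)*(-5245) + 5755) - 19031 = (236025/122 + 5755) - 19031 = 938135/122 - 19031 = -1383647/122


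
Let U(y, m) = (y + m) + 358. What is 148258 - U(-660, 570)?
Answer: 147990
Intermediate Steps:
U(y, m) = 358 + m + y (U(y, m) = (m + y) + 358 = 358 + m + y)
148258 - U(-660, 570) = 148258 - (358 + 570 - 660) = 148258 - 1*268 = 148258 - 268 = 147990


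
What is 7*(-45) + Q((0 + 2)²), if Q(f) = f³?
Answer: -251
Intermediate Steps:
7*(-45) + Q((0 + 2)²) = 7*(-45) + ((0 + 2)²)³ = -315 + (2²)³ = -315 + 4³ = -315 + 64 = -251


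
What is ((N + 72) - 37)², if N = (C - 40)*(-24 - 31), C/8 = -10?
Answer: 44023225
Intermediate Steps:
C = -80 (C = 8*(-10) = -80)
N = 6600 (N = (-80 - 40)*(-24 - 31) = -120*(-55) = 6600)
((N + 72) - 37)² = ((6600 + 72) - 37)² = (6672 - 37)² = 6635² = 44023225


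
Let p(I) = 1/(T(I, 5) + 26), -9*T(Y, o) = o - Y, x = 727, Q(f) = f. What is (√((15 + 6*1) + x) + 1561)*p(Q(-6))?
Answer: 63 + 18*√187/223 ≈ 64.104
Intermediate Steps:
T(Y, o) = -o/9 + Y/9 (T(Y, o) = -(o - Y)/9 = -o/9 + Y/9)
p(I) = 1/(229/9 + I/9) (p(I) = 1/((-⅑*5 + I/9) + 26) = 1/((-5/9 + I/9) + 26) = 1/(229/9 + I/9))
(√((15 + 6*1) + x) + 1561)*p(Q(-6)) = (√((15 + 6*1) + 727) + 1561)*(9/(229 - 6)) = (√((15 + 6) + 727) + 1561)*(9/223) = (√(21 + 727) + 1561)*(9*(1/223)) = (√748 + 1561)*(9/223) = (2*√187 + 1561)*(9/223) = (1561 + 2*√187)*(9/223) = 63 + 18*√187/223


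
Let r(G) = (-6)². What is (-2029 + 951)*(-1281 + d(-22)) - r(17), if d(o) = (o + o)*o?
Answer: 337378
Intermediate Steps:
r(G) = 36
d(o) = 2*o² (d(o) = (2*o)*o = 2*o²)
(-2029 + 951)*(-1281 + d(-22)) - r(17) = (-2029 + 951)*(-1281 + 2*(-22)²) - 1*36 = -1078*(-1281 + 2*484) - 36 = -1078*(-1281 + 968) - 36 = -1078*(-313) - 36 = 337414 - 36 = 337378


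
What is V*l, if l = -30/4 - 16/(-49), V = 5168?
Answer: -1816552/49 ≈ -37073.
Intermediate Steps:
l = -703/98 (l = -30*¼ - 16*(-1/49) = -15/2 + 16/49 = -703/98 ≈ -7.1735)
V*l = 5168*(-703/98) = -1816552/49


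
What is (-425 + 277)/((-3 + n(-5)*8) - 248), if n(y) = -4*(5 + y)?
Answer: 148/251 ≈ 0.58964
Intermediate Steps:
n(y) = -20 - 4*y
(-425 + 277)/((-3 + n(-5)*8) - 248) = (-425 + 277)/((-3 + (-20 - 4*(-5))*8) - 248) = -148/((-3 + (-20 + 20)*8) - 248) = -148/((-3 + 0*8) - 248) = -148/((-3 + 0) - 248) = -148/(-3 - 248) = -148/(-251) = -1/251*(-148) = 148/251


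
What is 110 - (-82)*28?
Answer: 2406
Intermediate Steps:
110 - (-82)*28 = 110 - 41*(-56) = 110 + 2296 = 2406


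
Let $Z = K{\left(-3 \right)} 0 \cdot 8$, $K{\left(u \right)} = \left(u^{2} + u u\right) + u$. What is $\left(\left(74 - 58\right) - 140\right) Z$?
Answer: $0$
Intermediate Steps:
$K{\left(u \right)} = u + 2 u^{2}$ ($K{\left(u \right)} = \left(u^{2} + u^{2}\right) + u = 2 u^{2} + u = u + 2 u^{2}$)
$Z = 0$ ($Z = - 3 \left(1 + 2 \left(-3\right)\right) 0 \cdot 8 = - 3 \left(1 - 6\right) 0 \cdot 8 = \left(-3\right) \left(-5\right) 0 \cdot 8 = 15 \cdot 0 \cdot 8 = 0 \cdot 8 = 0$)
$\left(\left(74 - 58\right) - 140\right) Z = \left(\left(74 - 58\right) - 140\right) 0 = \left(16 - 140\right) 0 = \left(-124\right) 0 = 0$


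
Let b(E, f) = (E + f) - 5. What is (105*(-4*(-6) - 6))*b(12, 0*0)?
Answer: 13230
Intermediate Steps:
b(E, f) = -5 + E + f
(105*(-4*(-6) - 6))*b(12, 0*0) = (105*(-4*(-6) - 6))*(-5 + 12 + 0*0) = (105*(24 - 6))*(-5 + 12 + 0) = (105*18)*7 = 1890*7 = 13230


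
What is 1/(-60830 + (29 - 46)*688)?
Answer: -1/72526 ≈ -1.3788e-5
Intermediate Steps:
1/(-60830 + (29 - 46)*688) = 1/(-60830 - 17*688) = 1/(-60830 - 11696) = 1/(-72526) = -1/72526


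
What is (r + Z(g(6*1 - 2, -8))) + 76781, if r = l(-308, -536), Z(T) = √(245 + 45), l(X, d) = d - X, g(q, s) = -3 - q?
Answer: 76553 + √290 ≈ 76570.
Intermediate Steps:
Z(T) = √290
r = -228 (r = -536 - 1*(-308) = -536 + 308 = -228)
(r + Z(g(6*1 - 2, -8))) + 76781 = (-228 + √290) + 76781 = 76553 + √290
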